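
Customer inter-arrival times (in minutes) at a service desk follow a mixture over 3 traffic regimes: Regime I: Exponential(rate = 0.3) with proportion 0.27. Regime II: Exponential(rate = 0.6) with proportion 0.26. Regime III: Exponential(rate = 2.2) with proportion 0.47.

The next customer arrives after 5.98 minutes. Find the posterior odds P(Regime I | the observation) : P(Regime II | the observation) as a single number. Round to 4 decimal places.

3.1224

The posterior odds equal the prior odds times the likelihood ratio: (π_i/π_j)·(f_i(x)/f_j(x)).
Evaluate each component's likelihood at the observed value:
  p_I = 0.3·e^(−0.3·5.98) = 0.3·e^(−1.7940) = 0.0498881
  p_II = 0.6·e^(−0.6·5.98) = 0.6·e^(−3.5880) = 0.0165921
  p_III = 2.2·e^(−2.2·5.98) = 2.2·e^(−13.1560) = 4.25446e-06
Odds = (0.27/0.26) × (0.0498881/0.0165921) = 1.03846 × 3.00673 ≈ 3.1224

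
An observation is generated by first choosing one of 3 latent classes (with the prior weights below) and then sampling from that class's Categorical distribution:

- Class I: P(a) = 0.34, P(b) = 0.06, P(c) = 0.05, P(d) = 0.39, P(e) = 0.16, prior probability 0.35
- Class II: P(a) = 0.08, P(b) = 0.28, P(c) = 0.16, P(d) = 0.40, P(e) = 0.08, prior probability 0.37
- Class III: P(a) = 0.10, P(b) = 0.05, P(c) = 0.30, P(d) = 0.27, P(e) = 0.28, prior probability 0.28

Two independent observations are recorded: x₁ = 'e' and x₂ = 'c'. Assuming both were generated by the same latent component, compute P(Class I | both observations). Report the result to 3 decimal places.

The responsibility of component k is P(Z=k) f_k(x) divided by Σ_j P(Z=j) f_j(x).
Since both observations come from the same component, the likelihood for component k is f_k(x₁)·f_k(x₂).
  f_I = [P(e | comp) = 0.16] × [0.05] = 0.008
  f_II = [P(e | comp) = 0.08] × [0.16] = 0.0128
  f_III = [P(e | comp) = 0.28] × [0.3] = 0.084
Weight by the priors:
  P(Z=I)·f_I = 0.35 × 0.008 = 0.0028
  P(Z=II)·f_II = 0.37 × 0.0128 = 0.004736
  P(Z=III)·f_III = 0.28 × 0.084 = 0.02352
Evidence: 0.0028 + 0.004736 + 0.02352 = 0.031056
P(Class I | x) = 0.0028 / 0.031056 ≈ 0.090

0.090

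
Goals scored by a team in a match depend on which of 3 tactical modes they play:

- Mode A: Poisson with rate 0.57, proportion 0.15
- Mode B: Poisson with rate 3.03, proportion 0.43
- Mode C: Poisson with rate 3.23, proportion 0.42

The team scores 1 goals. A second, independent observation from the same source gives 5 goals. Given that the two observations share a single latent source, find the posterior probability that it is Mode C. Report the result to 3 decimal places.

P(component k | x) = π_k·f_k(x) / marginal(x), where marginal(x) = Σ_j π_j·f_j(x).
Since both observations come from the same component, the likelihood for component k is f_k(x₁)·f_k(x₂).
  f_A = [0.32235] × [0.00028356] = 9.14055e-05
  f_B = [0.146396] × [0.10283] = 0.0150539
  f_C = [0.127771] × [0.115894] = 0.0148078
Multiply by the mixture weights:
  π_A·f_A = 0.15 × 9.14055e-05 = 1.37108e-05
  π_B·f_B = 0.43 × 0.0150539 = 0.00647319
  π_C·f_C = 0.42 × 0.0148078 = 0.00621929
Evidence: 1.37108e-05 + 0.00647319 + 0.00621929 = 0.0127062
P(Mode C | data) ≈ 0.489

0.489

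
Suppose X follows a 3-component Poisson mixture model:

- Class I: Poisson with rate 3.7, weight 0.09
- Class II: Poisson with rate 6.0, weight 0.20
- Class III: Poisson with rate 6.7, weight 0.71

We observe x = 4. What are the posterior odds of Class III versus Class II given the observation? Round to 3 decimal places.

2.741

Only the two components matter; the odds are (w_i f_i(x)) / (w_j f_j(x)).
Poisson probabilities:
  f_I = e^(−3.7)·3.7^4/4! = 0.193066
  f_II = e^(−6.0)·6.0^4/4! = 0.133853
  f_III = e^(−6.7)·6.7^4/4! = 0.103351
Posterior odds = (w_III·f_III) / (w_II·f_II) = (0.71·0.103351) / (0.20·0.133853) = 0.0733793 / 0.0267705 ≈ 2.741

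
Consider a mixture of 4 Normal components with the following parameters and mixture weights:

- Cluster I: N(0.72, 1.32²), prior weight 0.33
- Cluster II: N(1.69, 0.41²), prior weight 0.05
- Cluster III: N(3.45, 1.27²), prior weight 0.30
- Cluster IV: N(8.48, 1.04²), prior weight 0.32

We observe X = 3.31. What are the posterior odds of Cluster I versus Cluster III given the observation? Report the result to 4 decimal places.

Posterior odds = (π_i f_i(x)) / (π_j f_j(x)); the normalising sum cancels.
Evaluate each component's likelihood at the observed value:
  L_I = 0.0440897
  L_II = 0.000396273
  L_III = 0.312225
  L_IV = 1.65064e-06
Posterior odds = (π_I·L_I) / (π_III·L_III) = (0.33·0.0440897) / (0.30·0.312225) = 0.0145496 / 0.0936675 ≈ 0.1553

0.1553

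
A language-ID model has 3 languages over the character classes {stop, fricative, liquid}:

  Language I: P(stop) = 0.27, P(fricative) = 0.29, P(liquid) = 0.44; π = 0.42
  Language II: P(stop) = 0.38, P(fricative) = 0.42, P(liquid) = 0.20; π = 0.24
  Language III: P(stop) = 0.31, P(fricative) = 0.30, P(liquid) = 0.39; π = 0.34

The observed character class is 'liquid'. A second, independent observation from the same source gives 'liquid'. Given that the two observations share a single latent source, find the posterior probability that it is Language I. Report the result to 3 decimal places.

0.570

Posterior ∝ prior × likelihood, so P(k | x) ∝ π_k f_k(x); normalise over all components.
Since both observations come from the same component, the likelihood for component k is f_k(x₁)·f_k(x₂).
  L_I = [P(liquid | comp) = 0.44] × [0.44] = 0.1936
  L_II = [P(liquid | comp) = 0.20] × [0.2] = 0.04
  L_III = [P(liquid | comp) = 0.39] × [0.39] = 0.1521
Multiply by the mixture weights:
  π_I·L_I = 0.42 × 0.1936 = 0.081312
  π_II·L_II = 0.24 × 0.04 = 0.0096
  π_III·L_III = 0.34 × 0.1521 = 0.051714
Denominator: 0.081312 + 0.0096 + 0.051714 = 0.142626
P(Language I | x) ≈ 0.570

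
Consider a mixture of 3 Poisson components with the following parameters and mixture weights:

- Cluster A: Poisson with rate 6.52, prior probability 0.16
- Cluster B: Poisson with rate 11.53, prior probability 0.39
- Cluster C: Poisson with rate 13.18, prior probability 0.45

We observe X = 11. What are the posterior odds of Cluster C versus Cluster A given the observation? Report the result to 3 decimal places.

8.299

The posterior odds equal the prior odds times the likelihood ratio: (w_i/w_j)·(f_i(x)/f_j(x)).
Evaluate each component's likelihood at the observed value:
  f_A = 0.033417
  f_B = 0.11791
  f_C = 0.0986081
0.0443736 / 0.00534672 ≈ 8.299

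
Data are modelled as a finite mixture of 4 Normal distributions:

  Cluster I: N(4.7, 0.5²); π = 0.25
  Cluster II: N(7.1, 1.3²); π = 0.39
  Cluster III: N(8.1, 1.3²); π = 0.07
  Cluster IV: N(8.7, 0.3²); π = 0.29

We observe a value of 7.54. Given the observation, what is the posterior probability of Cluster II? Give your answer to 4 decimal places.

The responsibility of component k is π_k f_k(x) divided by Σ_j π_j f_j(x).
Component likelihoods at x = 7.54:
  f_I = 7.87497e-08
  f_II = 0.289795
  f_III = 0.279687
  f_IV = 0.000753696
Multiply by the mixture weights:
  π_I·f_I = 0.25 × 7.87497e-08 = 1.96874e-08
  π_II·f_II = 0.39 × 0.289795 = 0.11302
  π_III·f_III = 0.07 × 0.279687 = 0.0195781
  π_IV·f_IV = 0.29 × 0.000753696 = 0.000218572
Normaliser: 1.96874e-08 + 0.11302 + 0.0195781 + 0.000218572 = 0.132817
Responsibility of Cluster II: 0.11302 / 0.132817 ≈ 0.8509

0.8509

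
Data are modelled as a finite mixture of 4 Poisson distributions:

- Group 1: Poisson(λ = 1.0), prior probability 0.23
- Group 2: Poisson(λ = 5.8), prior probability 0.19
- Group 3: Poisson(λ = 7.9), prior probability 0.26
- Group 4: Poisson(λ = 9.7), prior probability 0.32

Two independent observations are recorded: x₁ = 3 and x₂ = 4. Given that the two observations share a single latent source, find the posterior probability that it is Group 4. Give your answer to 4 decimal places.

The responsibility of component k is π_k f_k(x) divided by Σ_j π_j f_j(x).
Since both observations come from the same component, the likelihood for component k is f_k(x₁)·f_k(x₂).
  L_1 = [e^(−1.0)·1.0^3/3! = 0.0613132] × [0.0153283] = 0.000939828
  L_2 = [e^(−5.8)·5.8^3/3! = 0.098452] × [0.142755] = 0.0140546
  L_3 = [e^(−7.9)·7.9^3/3! = 0.0304652] × [0.0601687] = 0.00183305
  L_4 = [e^(−9.7)·9.7^3/3! = 0.00932197] × [0.0226058] = 0.00021073
Multiply by the mixture weights:
  π_1·L_1 = 0.23 × 0.000939828 = 0.000216161
  π_2·L_2 = 0.19 × 0.0140546 = 0.00267037
  π_3·L_3 = 0.26 × 0.00183305 = 0.000476593
  π_4·L_4 = 0.32 × 0.00021073 = 6.74337e-05
Denominator: 0.000216161 + 0.00267037 + 0.000476593 + 6.74337e-05 = 0.00343055
So the posterior for Group 4 is 6.74337e-05 / 0.00343055 ≈ 0.0197.

0.0197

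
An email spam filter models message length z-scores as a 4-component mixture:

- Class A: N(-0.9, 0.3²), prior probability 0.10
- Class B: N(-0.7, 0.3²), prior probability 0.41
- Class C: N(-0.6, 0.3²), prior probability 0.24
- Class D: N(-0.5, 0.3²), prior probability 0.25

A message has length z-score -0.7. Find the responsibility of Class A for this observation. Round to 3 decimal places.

0.087

P(component k | x) = w_k·f_k(x) / marginal(x), where marginal(x) = Σ_j w_j·f_j(x).
Evaluate each component's likelihood at the observed value:
  p_A = (1/(0.3·√(2π)))·exp(−(-0.7−-0.9)²/(2·0.3²)) = 1.329808·exp(-0.22222) = 1.06483
  p_B = (1/(0.3·√(2π)))·exp(−(-0.7−-0.7)²/(2·0.3²)) = 1.329808·exp(-0.00000) = 1.32981
  p_C = (1/(0.3·√(2π)))·exp(−(-0.7−-0.6)²/(2·0.3²)) = 1.329808·exp(-0.05556) = 1.25794
  p_D = (1/(0.3·√(2π)))·exp(−(-0.7−-0.5)²/(2·0.3²)) = 1.329808·exp(-0.22222) = 1.06483
Prior × likelihood for each component:
  w_A·p_A = 0.10 × 1.06483 = 0.106483
  w_B·p_B = 0.41 × 1.32981 = 0.545221
  w_C·p_C = 0.24 × 1.25794 = 0.301907
  w_D·p_D = 0.25 × 1.06483 = 0.266207
Normaliser: 0.106483 + 0.545221 + 0.301907 + 0.266207 = 1.21982
Responsibility of Class A: 0.106483 / 1.21982 ≈ 0.087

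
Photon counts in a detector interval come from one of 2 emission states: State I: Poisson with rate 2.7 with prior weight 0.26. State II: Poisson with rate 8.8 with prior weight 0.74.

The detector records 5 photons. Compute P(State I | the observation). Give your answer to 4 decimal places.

0.2987

The responsibility of component k is w_k f_k(x) divided by Σ_j w_j f_j(x).
Evaluate each component's likelihood at the observed value:
  f_I = e^(−2.7)·2.7^5/5! = 0.0803605
  f_II = e^(−8.8)·8.8^5/5! = 0.0662889
Weight by the priors:
  w_I·f_I = 0.26 × 0.0803605 = 0.0208937
  w_II·f_II = 0.74 × 0.0662889 = 0.0490538
Normaliser: 0.0208937 + 0.0490538 = 0.0699475
P(State I | the observation) ≈ 0.2987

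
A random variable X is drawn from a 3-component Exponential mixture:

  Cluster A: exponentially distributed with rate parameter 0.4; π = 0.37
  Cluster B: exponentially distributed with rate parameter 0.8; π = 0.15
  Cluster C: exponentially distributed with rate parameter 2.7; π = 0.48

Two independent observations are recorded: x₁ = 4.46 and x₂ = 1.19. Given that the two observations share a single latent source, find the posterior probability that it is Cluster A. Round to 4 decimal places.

Posterior ∝ prior × likelihood, so P(k | x) ∝ P(Z=k) f_k(x); normalise over all components.
Since both observations come from the same component, the likelihood for component k is f_k(x₁)·f_k(x₂).
  f_A = [0.4·e^(−0.4·4.46) = 0.4·e^(−1.7840) = 0.067186] × [0.248505] = 0.0166961
  f_B = [0.8·e^(−0.8·4.46) = 0.8·e^(−3.5680) = 0.0225698] × [0.308775] = 0.00696898
  f_C = [2.7·e^(−2.7·4.46) = 2.7·e^(−12.0420) = 1.5907e-05] × [0.108636] = 1.72809e-06
Unnormalised posteriors:
  P(Z=A)·f_A = 0.37 × 0.0166961 = 0.00617755
  P(Z=B)·f_B = 0.15 × 0.00696898 = 0.00104535
  P(Z=C)·f_C = 0.48 × 1.72809e-06 = 8.29481e-07
Marginal: 0.00617755 + 0.00104535 + 8.29481e-07 = 0.00722372
Responsibility of Cluster A: 0.00617755 / 0.00722372 ≈ 0.8552

0.8552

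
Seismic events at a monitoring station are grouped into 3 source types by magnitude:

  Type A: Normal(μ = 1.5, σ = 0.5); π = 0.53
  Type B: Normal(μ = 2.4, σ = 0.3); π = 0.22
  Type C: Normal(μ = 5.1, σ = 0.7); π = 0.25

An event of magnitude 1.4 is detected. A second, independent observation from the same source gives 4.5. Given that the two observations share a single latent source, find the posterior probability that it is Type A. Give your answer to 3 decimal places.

The responsibility of component k is w_k f_k(x) divided by Σ_j w_j f_j(x).
Since both observations come from the same component, the likelihood for component k is f_k(x₁)·f_k(x₂).
  p_A = [0.782085] × [1.21518e-08] = 9.50372e-09
  p_B = [0.00514093] × [3.04491e-11] = 1.56537e-13
  p_C = [4.88634e-07] × [0.394707] = 1.92868e-07
Prior × likelihood for each component:
  w_A·p_A = 0.53 × 9.50372e-09 = 5.03697e-09
  w_B·p_B = 0.22 × 1.56537e-13 = 3.4438e-14
  w_C·p_C = 0.25 × 1.92868e-07 = 4.82169e-08
Normaliser: 5.03697e-09 + 3.4438e-14 + 4.82169e-08 = 5.32539e-08
P(Type A | x₁,x₂) = 5.03697e-09 / 5.32539e-08 ≈ 0.095

0.095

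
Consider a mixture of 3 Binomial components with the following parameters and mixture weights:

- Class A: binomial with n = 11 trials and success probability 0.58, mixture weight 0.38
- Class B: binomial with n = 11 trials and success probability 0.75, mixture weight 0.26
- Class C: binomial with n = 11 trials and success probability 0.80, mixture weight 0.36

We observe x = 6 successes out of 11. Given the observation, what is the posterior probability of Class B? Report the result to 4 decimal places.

P(component k | x) = w_k·f_k(x) / marginal(x), where marginal(x) = Σ_j w_j·f_j(x).
Binomial probabilities:
  p_A = 0.229856
  p_B = 0.0802989
  p_C = 0.0387554
Unnormalised posteriors:
  w_A·p_A = 0.38 × 0.229856 = 0.0873454
  w_B·p_B = 0.26 × 0.0802989 = 0.0208777
  w_C·p_C = 0.36 × 0.0387554 = 0.0139519
Denominator: 0.0873454 + 0.0208777 + 0.0139519 = 0.122175
Responsibility of Class B: 0.0208777 / 0.122175 ≈ 0.1709

0.1709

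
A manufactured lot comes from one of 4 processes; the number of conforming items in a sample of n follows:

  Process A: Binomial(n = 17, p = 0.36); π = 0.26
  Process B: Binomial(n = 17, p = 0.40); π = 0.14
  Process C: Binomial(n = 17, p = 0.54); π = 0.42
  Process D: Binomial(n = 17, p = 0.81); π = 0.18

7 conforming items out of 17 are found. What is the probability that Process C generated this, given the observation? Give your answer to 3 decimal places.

0.390

Posterior ∝ prior × likelihood, so P(k | x) ∝ π_k f_k(x); normalise over all components.
Binomial probabilities:
  L_A = 0.175708
  L_B = 0.192667
  L_C = 0.110461
  L_D = 0.000272776
Weight by the priors:
  π_A·L_A = 0.26 × 0.175708 = 0.0456841
  π_B·L_B = 0.14 × 0.192667 = 0.0269734
  π_C·L_C = 0.42 × 0.110461 = 0.0463937
  π_D·L_D = 0.18 × 0.000272776 = 4.90997e-05
Evidence: 0.0456841 + 0.0269734 + 0.0463937 + 4.90997e-05 = 0.1191
P(Process C | 7 conforming items out of 17) = 0.0463937 / 0.1191 ≈ 0.390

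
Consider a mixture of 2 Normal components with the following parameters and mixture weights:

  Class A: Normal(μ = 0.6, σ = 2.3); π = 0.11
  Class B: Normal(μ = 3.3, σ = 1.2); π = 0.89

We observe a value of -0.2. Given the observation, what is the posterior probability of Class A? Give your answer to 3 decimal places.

The responsibility of component k is π_k f_k(x) divided by Σ_j π_j f_j(x).
Evaluate each component's likelihood at the observed value:
  p_A = 0.163272
  p_B = 0.00472573
Weight by the priors:
  π_A·p_A = 0.11 × 0.163272 = 0.0179599
  π_B·p_B = 0.89 × 0.00472573 = 0.0042059
Sum: 0.0179599 + 0.0042059 = 0.0221658
So the posterior for Class A is 0.0179599 / 0.0221658 ≈ 0.810.

0.810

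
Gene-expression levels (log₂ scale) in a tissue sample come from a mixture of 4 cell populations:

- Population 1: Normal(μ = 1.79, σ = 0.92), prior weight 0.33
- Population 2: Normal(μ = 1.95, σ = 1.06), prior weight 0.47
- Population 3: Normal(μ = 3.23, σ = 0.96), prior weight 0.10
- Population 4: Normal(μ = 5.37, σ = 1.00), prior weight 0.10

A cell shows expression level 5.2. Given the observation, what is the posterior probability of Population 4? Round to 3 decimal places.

0.852

The responsibility of component k is P(Z=k) f_k(x) divided by Σ_j P(Z=j) f_j(x).
Evaluate each component's likelihood at the observed value:
  f_1 = (1/(0.92·√(2π)))·exp(−(5.2−1.79)²/(2·0.92²)) = 0.433633·exp(-6.86915) = 0.0004507
  f_2 = (1/(1.06·√(2π)))·exp(−(5.2−1.95)²/(2·1.06²)) = 0.376361·exp(-4.70029) = 0.0034221
  f_3 = (1/(0.96·√(2π)))·exp(−(5.2−3.23)²/(2·0.96²)) = 0.415565·exp(-2.10552) = 0.0506083
  f_4 = (1/(1.00·√(2π)))·exp(−(5.2−5.37)²/(2·1.00²)) = 0.398942·exp(-0.01445) = 0.393219
Prior × likelihood for each component:
  P(Z=1)·f_1 = 0.33 × 0.0004507 = 0.000148731
  P(Z=2)·f_2 = 0.47 × 0.0034221 = 0.00160839
  P(Z=3)·f_3 = 0.10 × 0.0506083 = 0.00506083
  P(Z=4)·f_4 = 0.10 × 0.393219 = 0.0393219
Normaliser: 0.000148731 + 0.00160839 + 0.00506083 + 0.0393219 = 0.0461398
P(Population 4 | data) ≈ 0.852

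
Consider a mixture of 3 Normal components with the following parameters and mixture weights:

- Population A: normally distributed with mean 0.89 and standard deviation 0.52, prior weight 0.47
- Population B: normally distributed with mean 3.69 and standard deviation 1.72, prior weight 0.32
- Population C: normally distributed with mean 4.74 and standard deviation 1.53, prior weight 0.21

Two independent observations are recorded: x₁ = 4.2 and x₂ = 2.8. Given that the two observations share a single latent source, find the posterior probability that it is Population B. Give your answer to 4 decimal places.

Apply Bayes' rule: the posterior for each component is proportional to its prior times its likelihood at x.
Since both observations come from the same component, the likelihood for component k is f_k(x₁)·f_k(x₂).
  L_A = [(1/(0.52·√(2π)))·exp(−(4.2−0.89)²/(2·0.52²)) = 0.767197·exp(-20.25906) = 1.22042e-09] × [0.000902124] = 1.10097e-12
  L_B = [(1/(1.72·√(2π)))·exp(−(4.2−3.69)²/(2·1.72²)) = 0.231943·exp(-0.04396) = 0.221968] × [0.202881] = 0.0450331
  L_C = [(1/(1.53·√(2π)))·exp(−(4.2−4.74)²/(2·1.53²)) = 0.260747·exp(-0.06228) = 0.245002] × [0.116707] = 0.0285935
Weight by the priors:
  w_A·L_A = 0.47 × 1.10097e-12 = 5.17455e-13
  w_B·L_B = 0.32 × 0.0450331 = 0.0144106
  w_C·L_C = 0.21 × 0.0285935 = 0.00600464
Marginal: 5.17455e-13 + 0.0144106 + 0.00600464 = 0.0204152
Responsibility of Population B: 0.0144106 / 0.0204152 ≈ 0.7059

0.7059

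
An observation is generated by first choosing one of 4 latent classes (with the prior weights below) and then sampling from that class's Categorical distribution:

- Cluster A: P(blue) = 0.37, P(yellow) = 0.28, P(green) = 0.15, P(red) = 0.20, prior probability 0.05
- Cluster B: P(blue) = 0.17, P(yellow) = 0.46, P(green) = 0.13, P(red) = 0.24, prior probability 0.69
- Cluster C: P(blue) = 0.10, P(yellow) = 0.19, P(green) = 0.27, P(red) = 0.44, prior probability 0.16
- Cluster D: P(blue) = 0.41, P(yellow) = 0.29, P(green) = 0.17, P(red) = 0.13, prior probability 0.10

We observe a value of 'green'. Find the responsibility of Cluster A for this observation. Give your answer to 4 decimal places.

By Bayes' theorem, P(k | x) = w_k f_k(x) / Σ_j w_j f_j(x).
Component likelihoods at x = 'green':
  f_A = P(green | comp) = 0.15
  f_B = P(green | comp) = 0.13
  f_C = P(green | comp) = 0.27
  f_D = P(green | comp) = 0.17
Unnormalised posteriors:
  w_A·f_A = 0.05 × 0.15 = 0.0075
  w_B·f_B = 0.69 × 0.13 = 0.0897
  w_C·f_C = 0.16 × 0.27 = 0.0432
  w_D·f_D = 0.10 × 0.17 = 0.017
Sum: 0.0075 + 0.0897 + 0.0432 + 0.017 = 0.1574
P(Cluster A | x) ≈ 0.0476

0.0476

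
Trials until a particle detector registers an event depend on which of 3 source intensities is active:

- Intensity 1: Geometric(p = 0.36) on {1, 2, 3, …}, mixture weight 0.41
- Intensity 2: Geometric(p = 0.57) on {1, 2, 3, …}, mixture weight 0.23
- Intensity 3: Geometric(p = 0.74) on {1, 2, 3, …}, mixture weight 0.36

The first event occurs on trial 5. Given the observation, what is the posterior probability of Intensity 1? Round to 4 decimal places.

0.8129

P(component k | x) = w_k·f_k(x) / marginal(x), where marginal(x) = Σ_j w_j·f_j(x).
Component likelihoods at x = 5:
  f_1 = 0.36·(1−0.36)^4 = 0.36·0.167772 = 0.060398
  f_2 = 0.57·(1−0.57)^4 = 0.57·0.034188 = 0.0194872
  f_3 = 0.74·(1−0.74)^4 = 0.74·0.00456976 = 0.00338162
Weight by the priors:
  w_1·f_1 = 0.41 × 0.060398 = 0.0247632
  w_2·f_2 = 0.23 × 0.0194872 = 0.00448205
  w_3·f_3 = 0.36 × 0.00338162 = 0.00121738
Normaliser: 0.0247632 + 0.00448205 + 0.00121738 = 0.0304626
P(Intensity 1 | data) ≈ 0.8129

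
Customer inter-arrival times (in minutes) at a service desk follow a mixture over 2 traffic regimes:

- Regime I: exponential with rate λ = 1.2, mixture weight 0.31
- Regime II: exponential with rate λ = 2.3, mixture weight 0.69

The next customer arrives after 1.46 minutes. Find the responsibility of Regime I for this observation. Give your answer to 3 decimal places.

By Bayes' theorem, P(k | x) = π_k f_k(x) / Σ_j π_j f_j(x).
Evaluate each component's likelihood at the observed value:
  f_I = 1.2·e^(−1.2·1.46) = 1.2·e^(−1.7520) = 0.208112
  f_II = 2.3·e^(−2.3·1.46) = 2.3·e^(−3.3580) = 0.080051
Unnormalised posteriors:
  π_I·f_I = 0.31 × 0.208112 = 0.0645147
  π_II·f_II = 0.69 × 0.080051 = 0.0552352
Normaliser: 0.0645147 + 0.0552352 = 0.11975
So the posterior for Regime I is 0.0645147 / 0.11975 ≈ 0.539.

0.539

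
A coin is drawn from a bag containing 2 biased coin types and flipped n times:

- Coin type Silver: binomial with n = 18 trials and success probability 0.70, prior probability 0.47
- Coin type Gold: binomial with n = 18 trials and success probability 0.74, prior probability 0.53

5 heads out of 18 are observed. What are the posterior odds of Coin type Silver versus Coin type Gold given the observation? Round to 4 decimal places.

4.3159

Posterior odds = (P(Z=i) f_i(x)) / (P(Z=j) f_j(x)); the normalising sum cancels.
Component likelihoods at x = 5 heads out of 18:
  f_Silver = 0.000229586
  f_Gold = 4.71728e-05
Posterior odds = (P(Z=Silver)·f_Silver) / (P(Z=Gold)·f_Gold) = (0.47·0.000229586) / (0.53·4.71728e-05) = 0.000107906 / 2.50016e-05 ≈ 4.3159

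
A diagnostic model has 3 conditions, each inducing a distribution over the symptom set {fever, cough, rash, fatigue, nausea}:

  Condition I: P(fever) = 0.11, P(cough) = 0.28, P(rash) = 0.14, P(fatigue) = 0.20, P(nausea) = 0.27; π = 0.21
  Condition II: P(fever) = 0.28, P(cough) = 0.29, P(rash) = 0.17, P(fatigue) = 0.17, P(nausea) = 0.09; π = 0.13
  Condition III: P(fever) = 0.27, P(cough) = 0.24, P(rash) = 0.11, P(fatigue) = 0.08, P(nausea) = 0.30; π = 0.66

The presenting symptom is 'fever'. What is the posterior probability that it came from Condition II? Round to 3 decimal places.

Posterior ∝ prior × likelihood, so P(k | x) ∝ π_k f_k(x); normalise over all components.
Categorical probabilities:
  f_I = 0.11
  f_II = 0.28
  f_III = 0.27
Multiply by the mixture weights:
  π_I·f_I = 0.21 × 0.11 = 0.0231
  π_II·f_II = 0.13 × 0.28 = 0.0364
  π_III·f_III = 0.66 × 0.27 = 0.1782
Denominator: 0.0231 + 0.0364 + 0.1782 = 0.2377
So the posterior for Condition II is 0.0364 / 0.2377 ≈ 0.153.

0.153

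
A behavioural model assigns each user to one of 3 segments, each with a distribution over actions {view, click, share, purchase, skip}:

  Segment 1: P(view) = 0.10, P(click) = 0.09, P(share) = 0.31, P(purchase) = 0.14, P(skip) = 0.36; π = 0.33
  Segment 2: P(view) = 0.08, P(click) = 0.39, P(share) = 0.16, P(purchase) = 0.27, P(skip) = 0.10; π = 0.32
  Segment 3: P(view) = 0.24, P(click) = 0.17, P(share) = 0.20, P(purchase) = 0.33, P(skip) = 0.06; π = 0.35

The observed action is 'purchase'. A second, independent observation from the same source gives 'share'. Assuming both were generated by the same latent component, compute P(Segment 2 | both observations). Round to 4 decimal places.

P(component k | x) = P(Z=k)·f_k(x) / marginal(x), where marginal(x) = Σ_j P(Z=j)·f_j(x).
Since both observations come from the same component, the likelihood for component k is f_k(x₁)·f_k(x₂).
  f_1 = [P(purchase | comp) = 0.14] × [0.31] = 0.0434
  f_2 = [P(purchase | comp) = 0.27] × [0.16] = 0.0432
  f_3 = [P(purchase | comp) = 0.33] × [0.2] = 0.066
Weight by the priors:
  P(Z=1)·f_1 = 0.33 × 0.0434 = 0.014322
  P(Z=2)·f_2 = 0.32 × 0.0432 = 0.013824
  P(Z=3)·f_3 = 0.35 × 0.066 = 0.0231
Sum: 0.014322 + 0.013824 + 0.0231 = 0.051246
So the posterior for Segment 2 is 0.013824 / 0.051246 ≈ 0.2698.

0.2698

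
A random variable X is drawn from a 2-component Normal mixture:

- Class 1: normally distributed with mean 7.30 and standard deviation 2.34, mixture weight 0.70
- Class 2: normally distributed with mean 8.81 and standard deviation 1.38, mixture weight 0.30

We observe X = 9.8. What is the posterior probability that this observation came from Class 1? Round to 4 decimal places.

The responsibility of component k is w_k f_k(x) divided by Σ_j w_j f_j(x).
Normal densities:
  p_1 = (1/(2.34·√(2π)))·exp(−(9.8−7.30)²/(2·2.34²)) = 0.170488·exp(-0.57071) = 0.0963466
  p_2 = (1/(1.38·√(2π)))·exp(−(9.8−8.81)²/(2·1.38²)) = 0.289089·exp(-0.25733) = 0.223499
Unnormalised posteriors:
  w_1·p_1 = 0.70 × 0.0963466 = 0.0674426
  w_2·p_2 = 0.30 × 0.223499 = 0.0670498
Marginal: 0.0674426 + 0.0670498 = 0.134492
Responsibility of Class 1: 0.0674426 / 0.134492 ≈ 0.5015

0.5015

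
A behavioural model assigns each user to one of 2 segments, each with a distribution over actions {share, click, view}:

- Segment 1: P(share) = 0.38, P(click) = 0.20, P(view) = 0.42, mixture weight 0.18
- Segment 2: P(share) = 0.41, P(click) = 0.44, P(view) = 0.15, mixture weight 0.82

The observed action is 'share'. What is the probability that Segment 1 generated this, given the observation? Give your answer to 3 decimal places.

0.169

Apply Bayes' rule: the posterior for each component is proportional to its prior times its likelihood at x.
Component likelihoods at x = 'share':
  L_1 = 0.38
  L_2 = 0.41
Multiply by the mixture weights:
  π_1·L_1 = 0.18 × 0.38 = 0.0684
  π_2·L_2 = 0.82 × 0.41 = 0.3362
Sum: 0.0684 + 0.3362 = 0.4046
So the posterior for Segment 1 is 0.0684 / 0.4046 ≈ 0.169.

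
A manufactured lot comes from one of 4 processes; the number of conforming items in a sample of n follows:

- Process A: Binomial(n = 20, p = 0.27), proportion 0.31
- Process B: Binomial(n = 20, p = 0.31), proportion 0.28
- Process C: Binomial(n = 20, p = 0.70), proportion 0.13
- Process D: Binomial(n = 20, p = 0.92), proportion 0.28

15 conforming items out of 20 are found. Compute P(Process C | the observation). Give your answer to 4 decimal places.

The responsibility of component k is w_k f_k(x) divided by Σ_j w_j f_j(x).
Binomial probabilities:
  p_A = 9.49543e-06
  p_B = 5.69003e-05
  p_C = 0.178863
  p_D = 0.0145449
Multiply by the mixture weights:
  w_A·p_A = 0.31 × 9.49543e-06 = 2.94358e-06
  w_B·p_B = 0.28 × 5.69003e-05 = 1.59321e-05
  w_C·p_C = 0.13 × 0.178863 = 0.0232522
  w_D·p_D = 0.28 × 0.0145449 = 0.00407258
Sum: 2.94358e-06 + 1.59321e-05 + 0.0232522 + 0.00407258 = 0.0273436
Responsibility of Process C: 0.0232522 / 0.0273436 ≈ 0.8504

0.8504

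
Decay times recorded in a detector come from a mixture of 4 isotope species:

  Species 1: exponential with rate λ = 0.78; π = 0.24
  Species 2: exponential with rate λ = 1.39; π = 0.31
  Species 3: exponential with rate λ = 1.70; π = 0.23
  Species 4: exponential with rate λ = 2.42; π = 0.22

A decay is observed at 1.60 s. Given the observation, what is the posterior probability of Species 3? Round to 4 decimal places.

0.1877

P(component k | x) = π_k·f_k(x) / marginal(x), where marginal(x) = Σ_j π_j·f_j(x).
Component likelihoods at x = 1.60 s:
  f_1 = 0.223921
  f_2 = 0.150364
  f_3 = 0.111987
  f_4 = 0.0503764
Multiply by the mixture weights:
  π_1·f_1 = 0.24 × 0.223921 = 0.0537411
  π_2·f_2 = 0.31 × 0.150364 = 0.0466128
  π_3·f_3 = 0.23 × 0.111987 = 0.025757
  π_4·f_4 = 0.22 × 0.0503764 = 0.0110828
Sum: 0.0537411 + 0.0466128 + 0.025757 + 0.0110828 = 0.137194
Responsibility of Species 3: 0.025757 / 0.137194 ≈ 0.1877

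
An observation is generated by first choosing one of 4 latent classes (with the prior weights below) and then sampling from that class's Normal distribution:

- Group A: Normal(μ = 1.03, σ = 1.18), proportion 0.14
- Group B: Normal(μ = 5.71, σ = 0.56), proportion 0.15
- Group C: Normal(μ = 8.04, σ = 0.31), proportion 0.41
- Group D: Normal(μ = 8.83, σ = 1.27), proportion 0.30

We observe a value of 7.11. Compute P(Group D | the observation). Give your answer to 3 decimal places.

P(component k | x) = w_k·f_k(x) / marginal(x), where marginal(x) = Σ_j w_j·f_j(x).
Normal densities:
  f_A = (1/(1.18·√(2π)))·exp(−(7.11−1.03)²/(2·1.18²)) = 0.338087·exp(-13.27435) = 5.80835e-07
  f_B = (1/(0.56·√(2π)))·exp(−(7.11−5.71)²/(2·0.56²)) = 0.712397·exp(-3.12500) = 0.0313005
  f_C = (1/(0.31·√(2π)))·exp(−(7.11−8.04)²/(2·0.31²)) = 1.286911·exp(-4.50000) = 0.0142963
  f_D = (1/(1.27·√(2π)))·exp(−(7.11−8.83)²/(2·1.27²)) = 0.314128·exp(-0.91711) = 0.125549
Prior × likelihood for each component:
  w_A·f_A = 0.14 × 5.80835e-07 = 8.13169e-08
  w_B·f_B = 0.15 × 0.0313005 = 0.00469508
  w_C·f_C = 0.41 × 0.0142963 = 0.00586148
  w_D·f_D = 0.30 × 0.125549 = 0.0376646
Marginal: 8.13169e-08 + 0.00469508 + 0.00586148 + 0.0376646 = 0.0482213
P(Group D | the observation) ≈ 0.781

0.781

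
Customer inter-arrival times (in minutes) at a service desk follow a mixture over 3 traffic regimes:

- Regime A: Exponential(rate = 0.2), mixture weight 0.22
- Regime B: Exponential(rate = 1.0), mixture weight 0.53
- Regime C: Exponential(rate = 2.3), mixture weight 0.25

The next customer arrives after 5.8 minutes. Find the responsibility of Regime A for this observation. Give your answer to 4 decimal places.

0.8957

Posterior ∝ prior × likelihood, so P(k | x) ∝ P(Z=k) f_k(x); normalise over all components.
Component likelihoods at x = 5.8 minutes:
  f_A = 0.0626972
  f_B = 0.00302755
  f_C = 3.70032e-06
Unnormalised posteriors:
  P(Z=A)·f_A = 0.22 × 0.0626972 = 0.0137934
  P(Z=B)·f_B = 0.53 × 0.00302755 = 0.0016046
  P(Z=C)·f_C = 0.25 × 3.70032e-06 = 9.2508e-07
Marginal: 0.0137934 + 0.0016046 + 9.2508e-07 = 0.0153989
Responsibility of Regime A: 0.0137934 / 0.0153989 ≈ 0.8957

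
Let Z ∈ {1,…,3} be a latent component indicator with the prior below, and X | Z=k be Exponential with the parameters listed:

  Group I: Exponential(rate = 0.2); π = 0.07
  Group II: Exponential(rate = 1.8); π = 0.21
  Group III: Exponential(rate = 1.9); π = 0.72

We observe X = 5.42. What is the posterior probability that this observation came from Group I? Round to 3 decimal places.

The responsibility of component k is w_k f_k(x) divided by Σ_j w_j f_j(x).
Evaluate each component's likelihood at the observed value:
  p_I = 0.2·e^(−0.2·5.42) = 0.2·e^(−1.0840) = 0.067648
  p_II = 1.8·e^(−1.8·5.42) = 1.8·e^(−9.7560) = 0.000104303
  p_III = 1.9·e^(−1.9·5.42) = 1.9·e^(−10.2980) = 6.40308e-05
Prior × likelihood for each component:
  w_I·p_I = 0.07 × 0.067648 = 0.00473536
  w_II·p_II = 0.21 × 0.000104303 = 2.19036e-05
  w_III·p_III = 0.72 × 6.40308e-05 = 4.61022e-05
Normaliser: 0.00473536 + 2.19036e-05 + 4.61022e-05 = 0.00480336
P(Group I | the observation) ≈ 0.986

0.986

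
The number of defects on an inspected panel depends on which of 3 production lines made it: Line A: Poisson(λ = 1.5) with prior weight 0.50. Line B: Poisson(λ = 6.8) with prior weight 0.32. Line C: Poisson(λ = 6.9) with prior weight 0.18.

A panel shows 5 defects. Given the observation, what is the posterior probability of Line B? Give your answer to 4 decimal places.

0.5845

By Bayes' theorem, P(k | x) = π_k f_k(x) / Σ_j π_j f_j(x).
Evaluate each component's likelihood at the observed value:
  L_A = e^(−1.5)·1.5^5/5! = 0.01412
  L_B = e^(−6.8)·6.8^5/5! = 0.134946
  L_C = e^(−6.9)·6.9^5/5! = 0.131351
Prior × likelihood for each component:
  π_A·L_A = 0.50 × 0.01412 = 0.00705998
  π_B·L_B = 0.32 × 0.134946 = 0.0431828
  π_C·L_C = 0.18 × 0.131351 = 0.0236431
Denominator: 0.00705998 + 0.0431828 + 0.0236431 = 0.0738859
Responsibility of Line B: 0.0431828 / 0.0738859 ≈ 0.5845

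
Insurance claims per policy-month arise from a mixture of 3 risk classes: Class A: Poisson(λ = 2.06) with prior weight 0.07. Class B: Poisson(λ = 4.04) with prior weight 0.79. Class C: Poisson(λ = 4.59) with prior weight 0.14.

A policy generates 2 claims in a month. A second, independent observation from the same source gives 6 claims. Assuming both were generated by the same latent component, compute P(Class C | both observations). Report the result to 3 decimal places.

The responsibility of component k is w_k f_k(x) divided by Σ_j w_j f_j(x).
Since both observations come from the same component, the likelihood for component k is f_k(x₁)·f_k(x₂).
  f_A = [e^(−2.06)·2.06^2/2! = 0.270432] × [0.0135277] = 0.00365832
  f_B = [e^(−4.04)·4.04^2/2! = 0.143609] × [0.106269] = 0.0152612
  f_C = [e^(−4.59)·4.59^2/2! = 0.106951] × [0.131866] = 0.0141031
Unnormalised posteriors:
  w_A·f_A = 0.07 × 0.00365832 = 0.000256083
  w_B·f_B = 0.79 × 0.0152612 = 0.0120564
  w_C·f_C = 0.14 × 0.0141031 = 0.00197444
Evidence: 0.000256083 + 0.0120564 + 0.00197444 = 0.0142869
P(Class C | x) = 0.00197444 / 0.0142869 ≈ 0.138

0.138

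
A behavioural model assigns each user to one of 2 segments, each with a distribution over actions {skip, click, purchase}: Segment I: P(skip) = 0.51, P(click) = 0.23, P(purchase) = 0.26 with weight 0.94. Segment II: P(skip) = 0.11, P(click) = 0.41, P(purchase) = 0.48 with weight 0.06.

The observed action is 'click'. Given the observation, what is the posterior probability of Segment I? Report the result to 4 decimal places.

0.8978

Posterior ∝ prior × likelihood, so P(k | x) ∝ π_k f_k(x); normalise over all components.
Evaluate each component's likelihood at the observed value:
  f_I = 0.23
  f_II = 0.41
Prior × likelihood for each component:
  π_I·f_I = 0.94 × 0.23 = 0.2162
  π_II·f_II = 0.06 × 0.41 = 0.0246
Evidence: 0.2162 + 0.0246 = 0.2408
P(Segment I | the observation) = 0.2162 / 0.2408 ≈ 0.8978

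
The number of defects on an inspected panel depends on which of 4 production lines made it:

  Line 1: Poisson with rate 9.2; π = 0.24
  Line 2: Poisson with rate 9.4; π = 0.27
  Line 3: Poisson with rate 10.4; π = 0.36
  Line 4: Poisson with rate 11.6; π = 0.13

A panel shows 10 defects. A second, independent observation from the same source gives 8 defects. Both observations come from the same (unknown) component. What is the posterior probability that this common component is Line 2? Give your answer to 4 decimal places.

By Bayes' theorem, P(k | x) = π_k f_k(x) / Σ_j π_j f_j(x).
Since both observations come from the same component, the likelihood for component k is f_k(x₁)·f_k(x₂).
  f_1 = [0.12095] × [0.128609] = 0.0155553
  f_2 = [0.122786] × [0.125065] = 0.0153561
  f_3 = [0.124139] × [0.103296] = 0.012823
  f_4 = [0.11143] × [0.0745294] = 0.00830478
Weight by the priors:
  π_1·f_1 = 0.24 × 0.0155553 = 0.00373328
  π_2·f_2 = 0.27 × 0.0153561 = 0.00414615
  π_3·f_3 = 0.36 × 0.012823 = 0.0046163
  π_4·f_4 = 0.13 × 0.00830478 = 0.00107962
Denominator: 0.00373328 + 0.00414615 + 0.0046163 + 0.00107962 = 0.0135753
P(Line 2 | x) = 0.00414615 / 0.0135753 ≈ 0.3054

0.3054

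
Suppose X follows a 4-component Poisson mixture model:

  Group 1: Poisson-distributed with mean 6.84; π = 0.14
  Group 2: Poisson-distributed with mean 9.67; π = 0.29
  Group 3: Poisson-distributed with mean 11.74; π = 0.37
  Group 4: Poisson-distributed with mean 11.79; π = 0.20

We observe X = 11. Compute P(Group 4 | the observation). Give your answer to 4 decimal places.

0.2238

Apply Bayes' rule: the posterior for each component is proportional to its prior times its likelihood at x.
Component likelihoods at x = 11:
  p_1 = 0.0411043
  p_2 = 0.109372
  p_3 = 0.116567
  p_4 = 0.116189
Multiply by the mixture weights:
  π_1·p_1 = 0.14 × 0.0411043 = 0.0057546
  π_2·p_2 = 0.29 × 0.109372 = 0.031718
  π_3·p_3 = 0.37 × 0.116567 = 0.0431298
  π_4·p_4 = 0.20 × 0.116189 = 0.0232378
Denominator: 0.0057546 + 0.031718 + 0.0431298 + 0.0232378 = 0.10384
So the posterior for Group 4 is 0.0232378 / 0.10384 ≈ 0.2238.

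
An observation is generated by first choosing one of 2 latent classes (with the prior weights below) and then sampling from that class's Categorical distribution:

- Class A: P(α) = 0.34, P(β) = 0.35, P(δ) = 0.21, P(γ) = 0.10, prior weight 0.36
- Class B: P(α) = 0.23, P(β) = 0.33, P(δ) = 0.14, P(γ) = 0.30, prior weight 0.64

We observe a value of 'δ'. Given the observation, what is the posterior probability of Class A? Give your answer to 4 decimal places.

0.4576

By Bayes' theorem, P(k | x) = π_k f_k(x) / Σ_j π_j f_j(x).
Evaluate each component's likelihood at the observed value:
  f_A = 0.21
  f_B = 0.14
Weight by the priors:
  π_A·f_A = 0.36 × 0.21 = 0.0756
  π_B·f_B = 0.64 × 0.14 = 0.0896
Normaliser: 0.0756 + 0.0896 = 0.1652
Responsibility of Class A: 0.0756 / 0.1652 ≈ 0.4576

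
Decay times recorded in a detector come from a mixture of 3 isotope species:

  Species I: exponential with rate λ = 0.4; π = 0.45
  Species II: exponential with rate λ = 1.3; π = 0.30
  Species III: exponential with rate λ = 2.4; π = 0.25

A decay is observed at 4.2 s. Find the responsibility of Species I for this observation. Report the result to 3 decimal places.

0.952

Posterior ∝ prior × likelihood, so P(k | x) ∝ π_k f_k(x); normalise over all components.
Component likelihoods at x = 4.2 s:
  f_I = 0.4·e^(−0.4·4.2) = 0.4·e^(−1.6800) = 0.0745496
  f_II = 1.3·e^(−1.3·4.2) = 1.3·e^(−5.4600) = 0.00552962
  f_III = 2.4·e^(−2.4·4.2) = 2.4·e^(−10.0800) = 0.000100583
Prior × likelihood for each component:
  π_I·f_I = 0.45 × 0.0745496 = 0.0335473
  π_II·f_II = 0.30 × 0.00552962 = 0.00165889
  π_III·f_III = 0.25 × 0.000100583 = 2.51457e-05
Normaliser: 0.0335473 + 0.00165889 + 2.51457e-05 = 0.0352313
Responsibility of Species I: 0.0335473 / 0.0352313 ≈ 0.952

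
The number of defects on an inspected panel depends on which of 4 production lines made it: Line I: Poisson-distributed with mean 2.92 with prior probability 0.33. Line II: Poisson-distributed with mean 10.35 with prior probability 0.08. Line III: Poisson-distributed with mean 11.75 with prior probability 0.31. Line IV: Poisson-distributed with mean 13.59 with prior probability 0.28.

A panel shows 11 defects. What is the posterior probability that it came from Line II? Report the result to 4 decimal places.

P(component k | x) = P(Z=k)·f_k(x) / marginal(x), where marginal(x) = Σ_j P(Z=j)·f_j(x).
Poisson probabilities:
  p_I = e^(−2.92)·2.92^11/11! = 0.000177793
  p_II = e^(−10.35)·10.35^11/11! = 0.117015
  p_III = e^(−11.75)·11.75^11/11! = 0.116493
  p_IV = e^(−13.59)·13.59^11/11! = 0.0916635
Unnormalised posteriors:
  P(Z=I)·p_I = 0.33 × 0.000177793 = 5.86718e-05
  P(Z=II)·p_II = 0.08 × 0.117015 = 0.00936117
  P(Z=III)·p_III = 0.31 × 0.116493 = 0.0361129
  P(Z=IV)·p_IV = 0.28 × 0.0916635 = 0.0256658
Marginal: 5.86718e-05 + 0.00936117 + 0.0361129 + 0.0256658 = 0.0711985
So the posterior for Line II is 0.00936117 / 0.0711985 ≈ 0.1315.

0.1315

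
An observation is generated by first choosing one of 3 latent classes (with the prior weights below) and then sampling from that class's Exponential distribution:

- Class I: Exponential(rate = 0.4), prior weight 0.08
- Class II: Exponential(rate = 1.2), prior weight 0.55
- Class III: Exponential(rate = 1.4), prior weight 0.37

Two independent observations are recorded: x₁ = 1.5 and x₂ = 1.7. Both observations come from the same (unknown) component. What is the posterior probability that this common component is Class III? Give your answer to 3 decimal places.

Apply Bayes' rule: the posterior for each component is proportional to its prior times its likelihood at x.
Since both observations come from the same component, the likelihood for component k is f_k(x₁)·f_k(x₂).
  p_I = [0.4·e^(−0.4·1.5) = 0.4·e^(−0.6000) = 0.219525] × [0.202647] = 0.044486
  p_II = [1.2·e^(−1.2·1.5) = 1.2·e^(−1.8000) = 0.198359] × [0.156034] = 0.0309508
  p_III = [1.4·e^(−1.4·1.5) = 1.4·e^(−2.1000) = 0.171439] × [0.129571] = 0.0222135
Multiply by the mixture weights:
  w_I·p_I = 0.08 × 0.044486 = 0.00355888
  w_II·p_II = 0.55 × 0.0309508 = 0.0170229
  w_III·p_III = 0.37 × 0.0222135 = 0.00821899
Evidence: 0.00355888 + 0.0170229 + 0.00821899 = 0.0288008
P(Class III | x) = 0.00821899 / 0.0288008 ≈ 0.285

0.285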